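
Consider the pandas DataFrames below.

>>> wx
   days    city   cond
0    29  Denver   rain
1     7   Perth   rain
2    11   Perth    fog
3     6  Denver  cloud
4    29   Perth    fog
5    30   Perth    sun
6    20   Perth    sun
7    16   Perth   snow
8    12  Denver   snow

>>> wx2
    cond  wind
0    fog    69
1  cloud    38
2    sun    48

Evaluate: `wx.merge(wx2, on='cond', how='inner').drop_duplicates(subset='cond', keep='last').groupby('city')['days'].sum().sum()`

merge on 'cond' (how='inner') → 5 rows:
   days    city   cond  wind
0    11   Perth    fog    69
1     6  Denver  cloud    38
2    29   Perth    fog    69
3    30   Perth    sun    48
4    20   Perth    sun    48
drop duplicate cond (keep=last):
   days    city   cond  wind
1     6  Denver  cloud    38
2    29   Perth    fog    69
4    20   Perth    sun    48
group by city, sum of days:
city
Denver     6
Perth     49
Name: days, dtype: int64

55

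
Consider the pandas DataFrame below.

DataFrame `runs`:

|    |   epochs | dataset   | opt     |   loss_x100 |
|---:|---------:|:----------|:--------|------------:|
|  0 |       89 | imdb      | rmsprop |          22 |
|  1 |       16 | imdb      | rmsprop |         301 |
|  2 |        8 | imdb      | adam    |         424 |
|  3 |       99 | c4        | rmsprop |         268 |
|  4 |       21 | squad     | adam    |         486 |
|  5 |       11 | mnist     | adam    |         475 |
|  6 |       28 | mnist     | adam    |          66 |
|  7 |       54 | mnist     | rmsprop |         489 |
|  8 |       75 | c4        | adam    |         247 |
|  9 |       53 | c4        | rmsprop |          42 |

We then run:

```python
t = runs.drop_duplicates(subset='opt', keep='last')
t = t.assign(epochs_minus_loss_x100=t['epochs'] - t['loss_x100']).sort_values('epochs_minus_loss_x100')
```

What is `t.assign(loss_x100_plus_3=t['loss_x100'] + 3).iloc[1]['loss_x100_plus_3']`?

drop duplicate opt (keep=last):
   epochs dataset      opt  loss_x100
8      75      c4     adam        247
9      53      c4  rmsprop         42
add column epochs_minus_loss_x100 = t['epochs'] - t['loss_x100']:
   epochs dataset      opt  loss_x100  epochs_minus_loss_x100
8      75      c4     adam        247                    -172
9      53      c4  rmsprop         42                      11
sort by epochs_minus_loss_x100:
   epochs dataset      opt  loss_x100  epochs_minus_loss_x100
8      75      c4     adam        247                    -172
9      53      c4  rmsprop         42                      11
add column loss_x100_plus_3 = t['loss_x100'] + 3:
   epochs dataset      opt  loss_x100  epochs_minus_loss_x100  loss_x100_plus_3
8      75      c4     adam        247                    -172               250
9      53      c4  rmsprop         42                      11                45

45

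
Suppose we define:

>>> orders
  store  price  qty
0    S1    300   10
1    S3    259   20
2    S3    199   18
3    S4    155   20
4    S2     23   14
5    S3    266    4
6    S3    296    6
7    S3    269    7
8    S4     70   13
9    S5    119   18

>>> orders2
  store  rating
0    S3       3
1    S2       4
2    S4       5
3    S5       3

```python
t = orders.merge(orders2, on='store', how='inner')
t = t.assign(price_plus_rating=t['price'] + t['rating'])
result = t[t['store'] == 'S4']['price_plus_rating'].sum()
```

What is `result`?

merge on 'store' (how='inner') → 9 rows:
  store  price  qty  rating
0    S3    259   20       3
1    S3    199   18       3
2    S4    155   20       5
3    S2     23   14       4
4    S3    266    4       3
5    S3    296    6       3
6    S3    269    7       3
7    S4     70   13       5
8    S5    119   18       3
add column price_plus_rating = t['price'] + t['rating']:
  store  price  qty  rating  price_plus_rating
0    S3    259   20       3                262
1    S3    199   18       3                202
2    S4    155   20       5                160
3    S2     23   14       4                 27
4    S3    266    4       3                269
5    S3    296    6       3                299
6    S3    269    7       3                272
7    S4     70   13       5                 75
8    S5    119   18       3                122
filter rows where store == 'S4':
  store  price  qty  rating  price_plus_rating
2    S4    155   20       5                160
7    S4     70   13       5                 75

235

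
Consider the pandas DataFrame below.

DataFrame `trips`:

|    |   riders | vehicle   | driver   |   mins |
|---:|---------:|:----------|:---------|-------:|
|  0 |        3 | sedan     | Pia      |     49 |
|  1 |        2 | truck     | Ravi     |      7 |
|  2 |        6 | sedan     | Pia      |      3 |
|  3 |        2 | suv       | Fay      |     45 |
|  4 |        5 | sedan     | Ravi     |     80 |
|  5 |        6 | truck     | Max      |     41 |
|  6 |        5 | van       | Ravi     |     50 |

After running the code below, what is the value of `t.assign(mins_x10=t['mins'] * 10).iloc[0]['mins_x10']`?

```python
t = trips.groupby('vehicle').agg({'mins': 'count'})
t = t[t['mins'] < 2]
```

10

group by vehicle, count of mins:
         mins
vehicle      
sedan       3
suv         1
truck       2
van         1
filter rows where mins < 2:
         mins
vehicle      
suv         1
van         1
add column mins_x10 = t['mins'] * 10:
         mins  mins_x10
vehicle                
suv         1        10
van         1        10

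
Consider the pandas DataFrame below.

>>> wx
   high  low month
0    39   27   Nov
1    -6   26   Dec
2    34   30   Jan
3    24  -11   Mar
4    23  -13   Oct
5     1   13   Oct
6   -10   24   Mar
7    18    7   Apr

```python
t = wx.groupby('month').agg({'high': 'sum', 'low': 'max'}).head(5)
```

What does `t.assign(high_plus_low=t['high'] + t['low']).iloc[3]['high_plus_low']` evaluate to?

group by month: sum(high), max(low):
       high  low
month           
Apr      18    7
Dec      -6   26
Jan      34   30
Mar      14   24
Nov      39   27
Oct      24   13
take first 5 rows:
       high  low
month           
Apr      18    7
Dec      -6   26
Jan      34   30
Mar      14   24
Nov      39   27
add column high_plus_low = t['high'] + t['low']:
       high  low  high_plus_low
month                          
Apr      18    7             25
Dec      -6   26             20
Jan      34   30             64
Mar      14   24             38
Nov      39   27             66
The value at position 3, column 'high_plus_low' is 38.

38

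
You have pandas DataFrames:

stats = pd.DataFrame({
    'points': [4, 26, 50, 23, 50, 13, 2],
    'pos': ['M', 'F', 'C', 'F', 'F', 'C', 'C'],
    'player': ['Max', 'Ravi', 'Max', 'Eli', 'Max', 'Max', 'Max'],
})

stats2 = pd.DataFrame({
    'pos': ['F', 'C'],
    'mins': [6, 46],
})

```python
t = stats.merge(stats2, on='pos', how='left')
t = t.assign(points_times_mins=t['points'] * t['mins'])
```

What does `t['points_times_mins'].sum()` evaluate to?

merge on 'pos' (how='left') → 7 rows:
   points pos player  mins
0       4   M    Max   NaN
1      26   F   Ravi   6.0
2      50   C    Max  46.0
3      23   F    Eli   6.0
4      50   F    Max   6.0
5      13   C    Max  46.0
6       2   C    Max  46.0
add column points_times_mins = t['points'] * t['mins']:
   points pos player  mins  points_times_mins
0       4   M    Max   NaN                NaN
1      26   F   Ravi   6.0              156.0
2      50   C    Max  46.0             2300.0
3      23   F    Eli   6.0              138.0
4      50   F    Max   6.0              300.0
5      13   C    Max  46.0              598.0
6       2   C    Max  46.0               92.0
Hence 3584.0.

3584.0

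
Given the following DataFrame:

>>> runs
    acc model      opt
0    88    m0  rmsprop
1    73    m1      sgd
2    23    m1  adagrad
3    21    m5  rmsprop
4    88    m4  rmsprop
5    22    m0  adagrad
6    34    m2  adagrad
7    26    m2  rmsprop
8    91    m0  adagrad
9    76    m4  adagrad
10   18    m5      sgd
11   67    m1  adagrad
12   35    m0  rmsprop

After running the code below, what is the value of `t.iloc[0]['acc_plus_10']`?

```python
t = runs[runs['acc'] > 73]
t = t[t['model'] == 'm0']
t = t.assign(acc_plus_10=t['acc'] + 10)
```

98

filter rows where acc > 73:
   acc model      opt
0   88    m0  rmsprop
4   88    m4  rmsprop
8   91    m0  adagrad
9   76    m4  adagrad
filter rows where model == 'm0':
   acc model      opt
0   88    m0  rmsprop
8   91    m0  adagrad
add column acc_plus_10 = t['acc'] + 10:
   acc model      opt  acc_plus_10
0   88    m0  rmsprop           98
8   91    m0  adagrad          101
Reading off the value at position 0, column 'acc_plus_10', we get 98.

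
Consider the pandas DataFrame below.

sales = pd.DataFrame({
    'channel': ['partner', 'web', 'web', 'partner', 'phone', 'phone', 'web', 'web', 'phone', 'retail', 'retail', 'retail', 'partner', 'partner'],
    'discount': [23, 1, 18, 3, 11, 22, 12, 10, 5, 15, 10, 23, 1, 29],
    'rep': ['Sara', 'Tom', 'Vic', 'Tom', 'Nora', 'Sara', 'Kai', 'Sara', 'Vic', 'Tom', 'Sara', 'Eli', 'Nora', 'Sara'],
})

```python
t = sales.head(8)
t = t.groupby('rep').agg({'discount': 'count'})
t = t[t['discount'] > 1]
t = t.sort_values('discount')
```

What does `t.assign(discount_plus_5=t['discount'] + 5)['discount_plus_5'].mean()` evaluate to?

take first 8 rows:
   channel  discount   rep
0  partner        23  Sara
1      web         1   Tom
2      web        18   Vic
3  partner         3   Tom
4    phone        11  Nora
5    phone        22  Sara
6      web        12   Kai
7      web        10  Sara
group by rep, count of discount:
      discount
rep           
Kai          1
Nora         1
Sara         3
Tom          2
Vic          1
filter rows where discount > 1:
      discount
rep           
Sara         3
Tom          2
sort by discount:
      discount
rep           
Tom          2
Sara         3
add column discount_plus_5 = t['discount'] + 5:
      discount  discount_plus_5
rep                            
Tom          2                7
Sara         3                8

7.5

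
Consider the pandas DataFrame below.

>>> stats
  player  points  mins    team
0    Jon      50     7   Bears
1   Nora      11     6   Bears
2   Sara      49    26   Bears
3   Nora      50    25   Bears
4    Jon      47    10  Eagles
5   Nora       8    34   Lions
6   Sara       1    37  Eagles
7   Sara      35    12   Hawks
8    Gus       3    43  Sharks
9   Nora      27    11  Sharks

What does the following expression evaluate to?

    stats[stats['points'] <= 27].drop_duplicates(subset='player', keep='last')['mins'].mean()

30.3333333333

filter rows where points <= 27:
  player  points  mins    team
1   Nora      11     6   Bears
5   Nora       8    34   Lions
6   Sara       1    37  Eagles
8    Gus       3    43  Sharks
9   Nora      27    11  Sharks
drop duplicate player (keep=last):
  player  points  mins    team
6   Sara       1    37  Eagles
8    Gus       3    43  Sharks
9   Nora      27    11  Sharks
Reading off the mean of column 'mins', we get 30.3333333333.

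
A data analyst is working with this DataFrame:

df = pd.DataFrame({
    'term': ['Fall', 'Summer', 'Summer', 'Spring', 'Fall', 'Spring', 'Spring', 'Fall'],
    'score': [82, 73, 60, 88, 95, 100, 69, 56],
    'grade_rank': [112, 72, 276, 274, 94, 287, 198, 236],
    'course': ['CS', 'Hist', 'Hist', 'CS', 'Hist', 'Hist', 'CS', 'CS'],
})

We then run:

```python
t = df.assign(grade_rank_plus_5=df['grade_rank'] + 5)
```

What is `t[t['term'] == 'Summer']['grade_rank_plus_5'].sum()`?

358

add column grade_rank_plus_5 = df['grade_rank'] + 5:
     term  score  grade_rank course  grade_rank_plus_5
0    Fall     82         112     CS                117
1  Summer     73          72   Hist                 77
2  Summer     60         276   Hist                281
3  Spring     88         274     CS                279
4    Fall     95          94   Hist                 99
5  Spring    100         287   Hist                292
6  Spring     69         198     CS                203
7    Fall     56         236     CS                241
filter rows where term == 'Summer':
     term  score  grade_rank course  grade_rank_plus_5
1  Summer     73          72   Hist                 77
2  Summer     60         276   Hist                281
Then the sum of column 'grade_rank_plus_5': 358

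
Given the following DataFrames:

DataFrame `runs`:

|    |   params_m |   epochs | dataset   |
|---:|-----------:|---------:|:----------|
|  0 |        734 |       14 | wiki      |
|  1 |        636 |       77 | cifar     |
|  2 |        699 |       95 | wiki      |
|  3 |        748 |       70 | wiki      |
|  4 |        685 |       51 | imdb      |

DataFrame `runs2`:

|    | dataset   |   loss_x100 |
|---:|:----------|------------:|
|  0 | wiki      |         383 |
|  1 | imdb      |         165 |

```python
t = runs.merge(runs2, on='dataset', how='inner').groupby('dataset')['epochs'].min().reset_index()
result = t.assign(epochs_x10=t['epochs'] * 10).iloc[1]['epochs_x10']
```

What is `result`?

merge on 'dataset' (how='inner') → 4 rows:
   params_m  epochs dataset  loss_x100
0       734      14    wiki        383
1       699      95    wiki        383
2       748      70    wiki        383
3       685      51    imdb        165
group by dataset, min of epochs:
dataset
imdb    51
wiki    14
Name: epochs, dtype: int64
reset_index():
  dataset  epochs
0    imdb      51
1    wiki      14
add column epochs_x10 = t['epochs'] * 10:
  dataset  epochs  epochs_x10
0    imdb      51         510
1    wiki      14         140
So iloc[1]['epochs_x10'] = 140.

140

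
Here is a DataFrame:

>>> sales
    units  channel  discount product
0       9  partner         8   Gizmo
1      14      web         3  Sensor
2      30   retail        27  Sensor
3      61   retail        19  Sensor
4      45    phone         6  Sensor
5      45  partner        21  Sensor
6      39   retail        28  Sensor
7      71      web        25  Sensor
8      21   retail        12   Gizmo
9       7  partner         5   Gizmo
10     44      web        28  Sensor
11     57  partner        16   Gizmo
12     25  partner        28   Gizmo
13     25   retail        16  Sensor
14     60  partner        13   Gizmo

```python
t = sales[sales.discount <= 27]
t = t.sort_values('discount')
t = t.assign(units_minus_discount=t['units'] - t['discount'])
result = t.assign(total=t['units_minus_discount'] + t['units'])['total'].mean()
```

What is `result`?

59.9166666667

filter rows where discount <= 27:
    units  channel  discount product
0       9  partner         8   Gizmo
1      14      web         3  Sensor
2      30   retail        27  Sensor
3      61   retail        19  Sensor
4      45    phone         6  Sensor
5      45  partner        21  Sensor
7      71      web        25  Sensor
8      21   retail        12   Gizmo
9       7  partner         5   Gizmo
11     57  partner        16   Gizmo
13     25   retail        16  Sensor
14     60  partner        13   Gizmo
sort by discount:
    units  channel  discount product
1      14      web         3  Sensor
9       7  partner         5   Gizmo
4      45    phone         6  Sensor
0       9  partner         8   Gizmo
8      21   retail        12   Gizmo
14     60  partner        13   Gizmo
11     57  partner        16   Gizmo
13     25   retail        16  Sensor
3      61   retail        19  Sensor
5      45  partner        21  Sensor
7      71      web        25  Sensor
2      30   retail        27  Sensor
add column units_minus_discount = t['units'] - t['discount']:
    units  channel  discount product  units_minus_discount
1      14      web         3  Sensor                    11
9       7  partner         5   Gizmo                     2
4      45    phone         6  Sensor                    39
0       9  partner         8   Gizmo                     1
8      21   retail        12   Gizmo                     9
14     60  partner        13   Gizmo                    47
11     57  partner        16   Gizmo                    41
13     25   retail        16  Sensor                     9
3      61   retail        19  Sensor                    42
5      45  partner        21  Sensor                    24
7      71      web        25  Sensor                    46
2      30   retail        27  Sensor                     3
add column total = t['units_minus_discount'] + t['units']:
    units  channel  discount product  units_minus_discount  total
1      14      web         3  Sensor                    11     25
9       7  partner         5   Gizmo                     2      9
4      45    phone         6  Sensor                    39     84
0       9  partner         8   Gizmo                     1     10
8      21   retail        12   Gizmo                     9     30
14     60  partner        13   Gizmo                    47    107
11     57  partner        16   Gizmo                    41     98
13     25   retail        16  Sensor                     9     34
3      61   retail        19  Sensor                    42    103
5      45  partner        21  Sensor                    24     69
7      71      web        25  Sensor                    46    117
2      30   retail        27  Sensor                     3     33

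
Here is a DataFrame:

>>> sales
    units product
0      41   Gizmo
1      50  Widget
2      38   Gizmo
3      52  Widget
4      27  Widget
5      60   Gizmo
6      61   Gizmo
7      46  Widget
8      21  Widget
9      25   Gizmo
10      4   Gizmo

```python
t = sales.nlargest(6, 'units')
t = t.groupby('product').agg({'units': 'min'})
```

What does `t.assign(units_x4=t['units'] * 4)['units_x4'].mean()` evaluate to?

174.0

take 6 rows with largest units:
   units product
6     61   Gizmo
5     60   Gizmo
3     52  Widget
1     50  Widget
7     46  Widget
0     41   Gizmo
group by product, min of units:
         units
product       
Gizmo       41
Widget      46
add column units_x4 = t['units'] * 4:
         units  units_x4
product                 
Gizmo       41       164
Widget      46       184
Taking the mean of column 'units_x4' gives 174.0.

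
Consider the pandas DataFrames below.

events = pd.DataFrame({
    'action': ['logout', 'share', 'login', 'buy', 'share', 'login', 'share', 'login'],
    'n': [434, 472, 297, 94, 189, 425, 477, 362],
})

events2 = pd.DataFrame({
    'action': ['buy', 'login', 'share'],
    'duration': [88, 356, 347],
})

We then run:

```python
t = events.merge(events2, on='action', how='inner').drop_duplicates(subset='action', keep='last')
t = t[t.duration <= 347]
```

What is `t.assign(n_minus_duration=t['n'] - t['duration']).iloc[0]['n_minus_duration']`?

merge on 'action' (how='inner') → 7 rows:
  action    n  duration
0  share  472       347
1  login  297       356
2    buy   94        88
3  share  189       347
4  login  425       356
5  share  477       347
6  login  362       356
drop duplicate action (keep=last):
  action    n  duration
2    buy   94        88
5  share  477       347
6  login  362       356
filter rows where duration <= 347:
  action    n  duration
2    buy   94        88
5  share  477       347
add column n_minus_duration = t['n'] - t['duration']:
  action    n  duration  n_minus_duration
2    buy   94        88                 6
5  share  477       347               130
Then the value at position 0, column 'n_minus_duration': 6

6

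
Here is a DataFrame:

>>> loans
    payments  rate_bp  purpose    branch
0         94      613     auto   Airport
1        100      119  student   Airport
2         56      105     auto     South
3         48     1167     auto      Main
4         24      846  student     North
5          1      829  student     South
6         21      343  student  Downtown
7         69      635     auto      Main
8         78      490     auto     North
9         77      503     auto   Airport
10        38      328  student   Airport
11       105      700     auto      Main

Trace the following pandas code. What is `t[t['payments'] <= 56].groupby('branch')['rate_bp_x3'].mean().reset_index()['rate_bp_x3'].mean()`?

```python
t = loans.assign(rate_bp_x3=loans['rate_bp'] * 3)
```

1890.6

add column rate_bp_x3 = loans['rate_bp'] * 3:
    payments  rate_bp  purpose    branch  rate_bp_x3
0         94      613     auto   Airport        1839
1        100      119  student   Airport         357
2         56      105     auto     South         315
3         48     1167     auto      Main        3501
4         24      846  student     North        2538
5          1      829  student     South        2487
6         21      343  student  Downtown        1029
7         69      635     auto      Main        1905
8         78      490     auto     North        1470
9         77      503     auto   Airport        1509
10        38      328  student   Airport         984
11       105      700     auto      Main        2100
filter rows where payments <= 56:
    payments  rate_bp  purpose    branch  rate_bp_x3
2         56      105     auto     South         315
3         48     1167     auto      Main        3501
4         24      846  student     North        2538
5          1      829  student     South        2487
6         21      343  student  Downtown        1029
10        38      328  student   Airport         984
group by branch, mean of rate_bp_x3:
branch
Airport      984.0
Downtown    1029.0
Main        3501.0
North       2538.0
South       1401.0
Name: rate_bp_x3, dtype: float64
reset_index():
     branch  rate_bp_x3
0   Airport       984.0
1  Downtown      1029.0
2      Main      3501.0
3     North      2538.0
4     South      1401.0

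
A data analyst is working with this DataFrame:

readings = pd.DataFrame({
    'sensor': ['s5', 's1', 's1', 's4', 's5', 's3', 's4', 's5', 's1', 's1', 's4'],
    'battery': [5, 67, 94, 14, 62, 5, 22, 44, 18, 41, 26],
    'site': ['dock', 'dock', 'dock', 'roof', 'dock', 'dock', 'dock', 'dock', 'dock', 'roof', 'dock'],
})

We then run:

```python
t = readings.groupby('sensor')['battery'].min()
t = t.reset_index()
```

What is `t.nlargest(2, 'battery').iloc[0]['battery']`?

18

group by sensor, min of battery:
sensor
s1    18
s3     5
s4    14
s5     5
Name: battery, dtype: int64
reset_index():
  sensor  battery
0     s1       18
1     s3        5
2     s4       14
3     s5        5
take 2 rows with largest battery:
  sensor  battery
0     s1       18
2     s4       14
Finally, value at position 0, column 'battery' = 18.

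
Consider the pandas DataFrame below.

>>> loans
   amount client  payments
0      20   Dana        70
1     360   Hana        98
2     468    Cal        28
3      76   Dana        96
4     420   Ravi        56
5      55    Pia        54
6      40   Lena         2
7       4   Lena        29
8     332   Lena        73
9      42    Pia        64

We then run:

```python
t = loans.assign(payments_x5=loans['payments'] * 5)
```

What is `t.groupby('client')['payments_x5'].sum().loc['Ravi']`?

add column payments_x5 = loans['payments'] * 5:
   amount client  payments  payments_x5
0      20   Dana        70          350
1     360   Hana        98          490
2     468    Cal        28          140
3      76   Dana        96          480
4     420   Ravi        56          280
5      55    Pia        54          270
6      40   Lena         2           10
7       4   Lena        29          145
8     332   Lena        73          365
9      42    Pia        64          320
group by client, sum of payments_x5:
client
Cal     140
Dana    830
Hana    490
Lena    520
Pia     590
Ravi    280
Name: payments_x5, dtype: int64

280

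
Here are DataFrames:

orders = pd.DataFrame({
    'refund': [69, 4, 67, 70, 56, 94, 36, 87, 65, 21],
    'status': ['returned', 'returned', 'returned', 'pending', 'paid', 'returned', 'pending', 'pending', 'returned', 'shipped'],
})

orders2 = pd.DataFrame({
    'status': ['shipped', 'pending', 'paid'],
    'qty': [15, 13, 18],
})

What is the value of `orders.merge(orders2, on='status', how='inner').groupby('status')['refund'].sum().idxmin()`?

shipped

merge on 'status' (how='inner') → 5 rows:
   refund   status  qty
0      70  pending   13
1      56     paid   18
2      36  pending   13
3      87  pending   13
4      21  shipped   15
group by status, sum of refund:
status
paid        56
pending    193
shipped     21
Name: refund, dtype: int64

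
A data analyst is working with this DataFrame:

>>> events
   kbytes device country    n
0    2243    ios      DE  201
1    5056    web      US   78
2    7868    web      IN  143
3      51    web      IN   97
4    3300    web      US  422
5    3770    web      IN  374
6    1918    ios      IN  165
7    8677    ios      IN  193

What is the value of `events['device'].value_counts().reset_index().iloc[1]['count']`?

value_counts of device:
device
web    5
ios    3
Name: count, dtype: int64
reset_index():
  device  count
0    web      5
1    ios      3

3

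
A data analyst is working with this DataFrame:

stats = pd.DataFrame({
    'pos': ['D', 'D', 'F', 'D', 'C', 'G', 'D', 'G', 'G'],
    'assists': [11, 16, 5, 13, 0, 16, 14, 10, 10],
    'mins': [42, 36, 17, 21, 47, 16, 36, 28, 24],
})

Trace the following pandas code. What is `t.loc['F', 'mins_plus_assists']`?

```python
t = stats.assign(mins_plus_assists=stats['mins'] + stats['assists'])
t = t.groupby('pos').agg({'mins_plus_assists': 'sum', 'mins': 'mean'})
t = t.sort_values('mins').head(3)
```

22

add column mins_plus_assists = stats['mins'] + stats['assists']:
  pos  assists  mins  mins_plus_assists
0   D       11    42                 53
1   D       16    36                 52
2   F        5    17                 22
3   D       13    21                 34
4   C        0    47                 47
5   G       16    16                 32
6   D       14    36                 50
7   G       10    28                 38
8   G       10    24                 34
group by pos: sum(mins_plus_assists), mean(mins):
     mins_plus_assists       mins
pos                              
C                   47  47.000000
D                  189  33.750000
F                   22  17.000000
G                  104  22.666667
sort by mins:
     mins_plus_assists       mins
pos                              
F                   22  17.000000
G                  104  22.666667
D                  189  33.750000
C                   47  47.000000
take first 3 rows:
     mins_plus_assists       mins
pos                              
F                   22  17.000000
G                  104  22.666667
D                  189  33.750000
Taking the value at row 'F', column 'mins_plus_assists' gives 22.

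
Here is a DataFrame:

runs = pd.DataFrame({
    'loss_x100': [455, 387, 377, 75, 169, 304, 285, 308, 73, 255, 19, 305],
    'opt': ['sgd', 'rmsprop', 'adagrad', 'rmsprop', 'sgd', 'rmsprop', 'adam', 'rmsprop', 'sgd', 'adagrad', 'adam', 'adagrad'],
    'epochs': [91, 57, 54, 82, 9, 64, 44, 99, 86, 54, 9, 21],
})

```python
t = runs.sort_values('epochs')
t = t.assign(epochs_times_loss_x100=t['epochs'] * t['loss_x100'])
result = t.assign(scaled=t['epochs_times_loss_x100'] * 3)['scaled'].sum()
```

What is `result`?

541815

sort by epochs:
    loss_x100      opt  epochs
4         169      sgd       9
10         19     adam       9
11        305  adagrad      21
6         285     adam      44
2         377  adagrad      54
9         255  adagrad      54
1         387  rmsprop      57
5         304  rmsprop      64
3          75  rmsprop      82
8          73      sgd      86
0         455      sgd      91
7         308  rmsprop      99
add column epochs_times_loss_x100 = t['epochs'] * t['loss_x100']:
    loss_x100      opt  epochs  epochs_times_loss_x100
4         169      sgd       9                    1521
10         19     adam       9                     171
11        305  adagrad      21                    6405
6         285     adam      44                   12540
2         377  adagrad      54                   20358
9         255  adagrad      54                   13770
1         387  rmsprop      57                   22059
5         304  rmsprop      64                   19456
3          75  rmsprop      82                    6150
8          73      sgd      86                    6278
0         455      sgd      91                   41405
7         308  rmsprop      99                   30492
add column scaled = t['epochs_times_loss_x100'] * 3:
    loss_x100      opt  epochs  epochs_times_loss_x100  scaled
4         169      sgd       9                    1521    4563
10         19     adam       9                     171     513
11        305  adagrad      21                    6405   19215
6         285     adam      44                   12540   37620
2         377  adagrad      54                   20358   61074
9         255  adagrad      54                   13770   41310
1         387  rmsprop      57                   22059   66177
5         304  rmsprop      64                   19456   58368
3          75  rmsprop      82                    6150   18450
8          73      sgd      86                    6278   18834
0         455      sgd      91                   41405  124215
7         308  rmsprop      99                   30492   91476
sum of column 'scaled' → 541815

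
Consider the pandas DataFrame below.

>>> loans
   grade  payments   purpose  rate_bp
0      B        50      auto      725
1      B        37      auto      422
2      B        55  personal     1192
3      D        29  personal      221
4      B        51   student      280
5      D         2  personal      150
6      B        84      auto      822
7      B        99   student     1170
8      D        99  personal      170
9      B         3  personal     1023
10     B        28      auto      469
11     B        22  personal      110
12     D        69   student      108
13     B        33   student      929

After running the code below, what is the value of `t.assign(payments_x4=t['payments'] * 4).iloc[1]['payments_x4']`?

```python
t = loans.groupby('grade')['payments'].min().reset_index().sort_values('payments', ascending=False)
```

8

group by grade, min of payments:
grade
B    3
D    2
Name: payments, dtype: int64
reset_index():
  grade  payments
0     B         3
1     D         2
sort by payments descending:
  grade  payments
0     B         3
1     D         2
add column payments_x4 = t['payments'] * 4:
  grade  payments  payments_x4
0     B         3           12
1     D         2            8
Finally, value at position 1, column 'payments_x4' = 8.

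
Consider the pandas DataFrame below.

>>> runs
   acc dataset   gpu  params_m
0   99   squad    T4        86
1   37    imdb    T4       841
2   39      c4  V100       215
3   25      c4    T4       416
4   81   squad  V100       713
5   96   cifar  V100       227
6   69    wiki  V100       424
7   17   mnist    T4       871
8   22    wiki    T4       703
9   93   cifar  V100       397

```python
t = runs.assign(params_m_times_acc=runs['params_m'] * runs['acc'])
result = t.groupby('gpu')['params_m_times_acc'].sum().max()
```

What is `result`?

add column params_m_times_acc = runs['params_m'] * runs['acc']:
   acc dataset   gpu  params_m  params_m_times_acc
0   99   squad    T4        86                8514
1   37    imdb    T4       841               31117
2   39      c4  V100       215                8385
3   25      c4    T4       416               10400
4   81   squad  V100       713               57753
5   96   cifar  V100       227               21792
6   69    wiki  V100       424               29256
7   17   mnist    T4       871               14807
8   22    wiki    T4       703               15466
9   93   cifar  V100       397               36921
group by gpu, sum of params_m_times_acc:
gpu
T4       80304
V100    154107
Name: params_m_times_acc, dtype: int64
Finally, max of the resulting series = 154107.

154107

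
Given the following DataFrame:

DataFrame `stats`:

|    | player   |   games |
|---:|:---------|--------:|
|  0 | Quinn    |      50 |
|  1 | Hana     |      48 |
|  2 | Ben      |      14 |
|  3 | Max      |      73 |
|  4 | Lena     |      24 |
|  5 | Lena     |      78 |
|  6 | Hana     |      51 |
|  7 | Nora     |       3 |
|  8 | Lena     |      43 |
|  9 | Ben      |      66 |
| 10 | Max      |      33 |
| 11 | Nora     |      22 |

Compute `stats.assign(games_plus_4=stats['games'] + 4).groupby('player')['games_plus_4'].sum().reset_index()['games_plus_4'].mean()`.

92.1666666667

add column games_plus_4 = stats['games'] + 4:
   player  games  games_plus_4
0   Quinn     50            54
1    Hana     48            52
2     Ben     14            18
3     Max     73            77
4    Lena     24            28
5    Lena     78            82
6    Hana     51            55
7    Nora      3             7
8    Lena     43            47
9     Ben     66            70
10    Max     33            37
11   Nora     22            26
group by player, sum of games_plus_4:
player
Ben       88
Hana     107
Lena     157
Max      114
Nora      33
Quinn     54
Name: games_plus_4, dtype: int64
reset_index():
  player  games_plus_4
0    Ben            88
1   Hana           107
2   Lena           157
3    Max           114
4   Nora            33
5  Quinn            54
So mean() = 92.1666666667.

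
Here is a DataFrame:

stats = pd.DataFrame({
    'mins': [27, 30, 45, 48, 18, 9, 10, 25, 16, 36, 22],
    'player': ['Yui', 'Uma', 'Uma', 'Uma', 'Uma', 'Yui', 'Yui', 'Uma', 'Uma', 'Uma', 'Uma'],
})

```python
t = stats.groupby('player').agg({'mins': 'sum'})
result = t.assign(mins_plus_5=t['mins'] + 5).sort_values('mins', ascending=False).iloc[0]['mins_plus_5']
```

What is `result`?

245

group by player, sum of mins:
        mins
player      
Uma      240
Yui       46
add column mins_plus_5 = t['mins'] + 5:
        mins  mins_plus_5
player                   
Uma      240          245
Yui       46           51
sort by mins descending:
        mins  mins_plus_5
player                   
Uma      240          245
Yui       46           51
Reading off the value at position 0, column 'mins_plus_5', we get 245.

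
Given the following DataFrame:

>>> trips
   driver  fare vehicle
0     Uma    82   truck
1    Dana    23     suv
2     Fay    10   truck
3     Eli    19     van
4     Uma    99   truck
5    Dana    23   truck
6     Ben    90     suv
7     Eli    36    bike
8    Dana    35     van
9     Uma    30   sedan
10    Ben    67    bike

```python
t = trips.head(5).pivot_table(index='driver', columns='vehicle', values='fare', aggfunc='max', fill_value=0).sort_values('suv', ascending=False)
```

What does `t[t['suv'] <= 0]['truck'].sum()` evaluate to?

109

take first 5 rows:
  driver  fare vehicle
0    Uma    82   truck
1   Dana    23     suv
2    Fay    10   truck
3    Eli    19     van
4    Uma    99   truck
pivot: rows=driver, cols=vehicle, max(fare):
vehicle  suv  truck  van
driver                  
Dana      23      0    0
Eli        0      0   19
Fay        0     10    0
Uma        0     99    0
sort by suv descending:
vehicle  suv  truck  van
driver                  
Dana      23      0    0
Eli        0      0   19
Fay        0     10    0
Uma        0     99    0
filter rows where suv <= 0:
vehicle  suv  truck  van
driver                  
Eli        0      0   19
Fay        0     10    0
Uma        0     99    0
Reading off the sum of column 'truck', we get 109.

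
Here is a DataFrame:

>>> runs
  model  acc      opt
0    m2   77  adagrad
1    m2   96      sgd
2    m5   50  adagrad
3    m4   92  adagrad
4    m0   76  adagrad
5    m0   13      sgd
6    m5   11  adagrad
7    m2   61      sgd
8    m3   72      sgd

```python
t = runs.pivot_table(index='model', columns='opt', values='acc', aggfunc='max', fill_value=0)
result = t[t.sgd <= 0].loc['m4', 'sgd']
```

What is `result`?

pivot: rows=model, cols=opt, max(acc):
opt    adagrad  sgd
model              
m0          76   13
m2          77   96
m3           0   72
m4          92    0
m5          50    0
filter rows where sgd <= 0:
opt    adagrad  sgd
model              
m4          92    0
m5          50    0

0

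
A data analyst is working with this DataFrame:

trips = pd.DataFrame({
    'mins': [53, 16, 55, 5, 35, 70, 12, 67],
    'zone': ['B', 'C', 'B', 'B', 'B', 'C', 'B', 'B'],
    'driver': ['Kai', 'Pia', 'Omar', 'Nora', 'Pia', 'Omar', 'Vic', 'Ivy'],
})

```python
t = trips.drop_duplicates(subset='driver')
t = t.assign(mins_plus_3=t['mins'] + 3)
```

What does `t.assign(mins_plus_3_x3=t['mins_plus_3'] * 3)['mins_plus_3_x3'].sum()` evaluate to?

678

drop duplicate driver (keep=first):
   mins zone driver
0    53    B    Kai
1    16    C    Pia
2    55    B   Omar
3     5    B   Nora
6    12    B    Vic
7    67    B    Ivy
add column mins_plus_3 = t['mins'] + 3:
   mins zone driver  mins_plus_3
0    53    B    Kai           56
1    16    C    Pia           19
2    55    B   Omar           58
3     5    B   Nora            8
6    12    B    Vic           15
7    67    B    Ivy           70
add column mins_plus_3_x3 = t['mins_plus_3'] * 3:
   mins zone driver  mins_plus_3  mins_plus_3_x3
0    53    B    Kai           56             168
1    16    C    Pia           19              57
2    55    B   Omar           58             174
3     5    B   Nora            8              24
6    12    B    Vic           15              45
7    67    B    Ivy           70             210
So sum() = 678.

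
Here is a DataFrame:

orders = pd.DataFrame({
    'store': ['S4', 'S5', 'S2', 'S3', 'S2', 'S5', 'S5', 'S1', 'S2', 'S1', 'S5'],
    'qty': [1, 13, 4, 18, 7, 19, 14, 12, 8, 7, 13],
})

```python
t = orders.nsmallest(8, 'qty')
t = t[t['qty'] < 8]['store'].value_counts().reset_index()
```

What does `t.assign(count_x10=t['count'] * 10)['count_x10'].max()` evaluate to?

20

take 8 rows with smallest qty:
   store  qty
0     S4    1
2     S2    4
4     S2    7
9     S1    7
8     S2    8
7     S1   12
1     S5   13
10    S5   13
filter rows where qty < 8:
  store  qty
0    S4    1
2    S2    4
4    S2    7
9    S1    7
value_counts of store:
store
S2    2
S4    1
S1    1
Name: count, dtype: int64
reset_index():
  store  count
0    S2      2
1    S4      1
2    S1      1
add column count_x10 = t['count'] * 10:
  store  count  count_x10
0    S2      2         20
1    S4      1         10
2    S1      1         10
max of column 'count_x10' → 20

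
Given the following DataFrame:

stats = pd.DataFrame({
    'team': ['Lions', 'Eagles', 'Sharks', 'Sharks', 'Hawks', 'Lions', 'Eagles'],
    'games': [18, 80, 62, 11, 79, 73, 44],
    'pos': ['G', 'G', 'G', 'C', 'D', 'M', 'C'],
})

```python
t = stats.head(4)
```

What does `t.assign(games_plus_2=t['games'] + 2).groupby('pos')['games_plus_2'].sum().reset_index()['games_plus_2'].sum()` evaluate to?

179

take first 4 rows:
     team  games pos
0   Lions     18   G
1  Eagles     80   G
2  Sharks     62   G
3  Sharks     11   C
add column games_plus_2 = t['games'] + 2:
     team  games pos  games_plus_2
0   Lions     18   G            20
1  Eagles     80   G            82
2  Sharks     62   G            64
3  Sharks     11   C            13
group by pos, sum of games_plus_2:
pos
C     13
G    166
Name: games_plus_2, dtype: int64
reset_index():
  pos  games_plus_2
0   C            13
1   G           166
Then the sum of column 'games_plus_2': 179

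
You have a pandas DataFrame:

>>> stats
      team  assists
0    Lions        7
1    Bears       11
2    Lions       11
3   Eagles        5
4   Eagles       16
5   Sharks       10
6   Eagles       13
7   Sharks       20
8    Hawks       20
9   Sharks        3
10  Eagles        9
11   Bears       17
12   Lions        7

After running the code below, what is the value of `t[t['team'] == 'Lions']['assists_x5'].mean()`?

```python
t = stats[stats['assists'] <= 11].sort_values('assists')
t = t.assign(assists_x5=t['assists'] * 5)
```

filter rows where assists <= 11:
      team  assists
0    Lions        7
1    Bears       11
2    Lions       11
3   Eagles        5
5   Sharks       10
9   Sharks        3
10  Eagles        9
12   Lions        7
sort by assists:
      team  assists
9   Sharks        3
3   Eagles        5
0    Lions        7
12   Lions        7
10  Eagles        9
5   Sharks       10
1    Bears       11
2    Lions       11
add column assists_x5 = t['assists'] * 5:
      team  assists  assists_x5
9   Sharks        3          15
3   Eagles        5          25
0    Lions        7          35
12   Lions        7          35
10  Eagles        9          45
5   Sharks       10          50
1    Bears       11          55
2    Lions       11          55
filter rows where team == 'Lions':
     team  assists  assists_x5
0   Lions        7          35
12  Lions        7          35
2   Lions       11          55
So mean() = 41.6666666667.

41.6666666667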